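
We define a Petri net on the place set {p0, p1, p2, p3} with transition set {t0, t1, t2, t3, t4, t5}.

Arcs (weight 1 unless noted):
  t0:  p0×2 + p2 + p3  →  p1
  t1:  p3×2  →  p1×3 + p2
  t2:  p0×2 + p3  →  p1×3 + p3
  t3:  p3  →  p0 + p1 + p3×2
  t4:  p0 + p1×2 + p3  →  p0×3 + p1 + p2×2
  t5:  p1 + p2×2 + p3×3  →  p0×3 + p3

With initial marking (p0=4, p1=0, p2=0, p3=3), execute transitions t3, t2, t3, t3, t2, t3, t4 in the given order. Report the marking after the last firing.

step 1: fire t3:  (p0=4, p1=0, p2=0, p3=3) → (p0=5, p1=1, p2=0, p3=4)
step 2: fire t2:  (p0=5, p1=1, p2=0, p3=4) → (p0=3, p1=4, p2=0, p3=4)
step 3: fire t3:  (p0=3, p1=4, p2=0, p3=4) → (p0=4, p1=5, p2=0, p3=5)
step 4: fire t3:  (p0=4, p1=5, p2=0, p3=5) → (p0=5, p1=6, p2=0, p3=6)
step 5: fire t2:  (p0=5, p1=6, p2=0, p3=6) → (p0=3, p1=9, p2=0, p3=6)
step 6: fire t3:  (p0=3, p1=9, p2=0, p3=6) → (p0=4, p1=10, p2=0, p3=7)
step 7: fire t4:  (p0=4, p1=10, p2=0, p3=7) → (p0=6, p1=9, p2=2, p3=6)

(p0=6, p1=9, p2=2, p3=6)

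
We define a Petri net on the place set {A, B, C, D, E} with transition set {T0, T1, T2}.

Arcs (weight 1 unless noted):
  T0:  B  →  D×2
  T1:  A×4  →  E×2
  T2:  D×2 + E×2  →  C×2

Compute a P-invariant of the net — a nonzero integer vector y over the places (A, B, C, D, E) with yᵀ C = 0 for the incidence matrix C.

Incidence matrix C (rows=places, cols=transitions):
       T0   T1   T2
    A   0   -4    0
    B  -1    0    0
    C   0    0    2
    D   2    0   -2
    E   0    2   -2

Candidate y = [0, 2, 1, 1, 0]; check y·C column-wise:
  col T0: 2·-1 + 1·0 + 1·2 = 0
  col T1: 0·-4 + 2·0 + 1·0 + 1·0 + 0·2 = 0
  col T2: 2·0 + 1·2 + 1·-2 + 0·-2 = 0

y = (A:0, B:2, C:1, D:1, E:0)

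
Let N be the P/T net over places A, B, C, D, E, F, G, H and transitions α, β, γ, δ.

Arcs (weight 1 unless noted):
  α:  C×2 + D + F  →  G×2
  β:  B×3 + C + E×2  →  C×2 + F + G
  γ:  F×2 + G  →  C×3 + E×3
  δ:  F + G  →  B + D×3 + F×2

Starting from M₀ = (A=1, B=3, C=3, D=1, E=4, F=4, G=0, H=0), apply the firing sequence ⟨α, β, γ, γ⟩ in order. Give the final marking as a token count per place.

(A=1, B=0, C=8, D=0, E=8, F=0, G=1, H=0)

step 1: fire α:  (A=1, B=3, C=3, D=1, E=4, F=4, G=0, H=0) → (A=1, B=3, C=1, D=0, E=4, F=3, G=2, H=0)
step 2: fire β:  (A=1, B=3, C=1, D=0, E=4, F=3, G=2, H=0) → (A=1, B=0, C=2, D=0, E=2, F=4, G=3, H=0)
step 3: fire γ:  (A=1, B=0, C=2, D=0, E=2, F=4, G=3, H=0) → (A=1, B=0, C=5, D=0, E=5, F=2, G=2, H=0)
step 4: fire γ:  (A=1, B=0, C=5, D=0, E=5, F=2, G=2, H=0) → (A=1, B=0, C=8, D=0, E=8, F=0, G=1, H=0)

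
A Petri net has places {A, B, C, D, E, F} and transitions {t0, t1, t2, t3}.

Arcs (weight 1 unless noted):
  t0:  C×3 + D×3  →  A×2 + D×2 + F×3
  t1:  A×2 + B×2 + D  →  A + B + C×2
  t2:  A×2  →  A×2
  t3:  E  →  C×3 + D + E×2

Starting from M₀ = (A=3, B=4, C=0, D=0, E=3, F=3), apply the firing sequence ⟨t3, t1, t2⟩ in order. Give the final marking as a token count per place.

(A=2, B=3, C=5, D=0, E=4, F=3)

step 1: fire t3:  (A=3, B=4, C=0, D=0, E=3, F=3) → (A=3, B=4, C=3, D=1, E=4, F=3)
step 2: fire t1:  (A=3, B=4, C=3, D=1, E=4, F=3) → (A=2, B=3, C=5, D=0, E=4, F=3)
step 3: fire t2:  (A=2, B=3, C=5, D=0, E=4, F=3) → (A=2, B=3, C=5, D=0, E=4, F=3)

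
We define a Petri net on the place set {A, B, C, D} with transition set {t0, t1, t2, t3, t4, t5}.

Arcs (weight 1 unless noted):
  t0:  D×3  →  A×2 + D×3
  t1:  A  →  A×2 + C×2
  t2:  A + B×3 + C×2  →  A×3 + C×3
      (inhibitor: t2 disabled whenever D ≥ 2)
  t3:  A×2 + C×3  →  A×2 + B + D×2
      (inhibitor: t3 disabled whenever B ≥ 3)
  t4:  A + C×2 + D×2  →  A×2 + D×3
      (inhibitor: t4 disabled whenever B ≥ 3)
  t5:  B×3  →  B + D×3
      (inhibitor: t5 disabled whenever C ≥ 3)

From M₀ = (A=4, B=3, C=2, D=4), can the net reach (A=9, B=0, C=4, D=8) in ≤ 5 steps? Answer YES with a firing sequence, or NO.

depth 0: 1 marking
depth 1: 4 markings reached so far
depth 2: 10 markings reached so far
depth 3: 20 markings reached so far
depth 4: 35 markings reached so far
depth 5: 57 markings reached so far
target is not among the 57 markings reachable within 5 steps

NO — not reachable within 5 firings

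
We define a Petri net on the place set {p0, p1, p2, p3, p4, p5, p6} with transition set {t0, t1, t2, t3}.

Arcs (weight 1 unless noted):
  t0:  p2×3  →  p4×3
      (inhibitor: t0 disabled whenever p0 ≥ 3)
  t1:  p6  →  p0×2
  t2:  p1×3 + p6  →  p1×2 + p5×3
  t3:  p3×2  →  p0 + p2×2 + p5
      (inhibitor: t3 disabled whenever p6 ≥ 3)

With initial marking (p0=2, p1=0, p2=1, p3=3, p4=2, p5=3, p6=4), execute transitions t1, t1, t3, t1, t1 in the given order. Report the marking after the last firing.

step 1: fire t1:  (p0=2, p1=0, p2=1, p3=3, p4=2, p5=3, p6=4) → (p0=4, p1=0, p2=1, p3=3, p4=2, p5=3, p6=3)
step 2: fire t1:  (p0=4, p1=0, p2=1, p3=3, p4=2, p5=3, p6=3) → (p0=6, p1=0, p2=1, p3=3, p4=2, p5=3, p6=2)
step 3: fire t3:  (p0=6, p1=0, p2=1, p3=3, p4=2, p5=3, p6=2) → (p0=7, p1=0, p2=3, p3=1, p4=2, p5=4, p6=2)
step 4: fire t1:  (p0=7, p1=0, p2=3, p3=1, p4=2, p5=4, p6=2) → (p0=9, p1=0, p2=3, p3=1, p4=2, p5=4, p6=1)
step 5: fire t1:  (p0=9, p1=0, p2=3, p3=1, p4=2, p5=4, p6=1) → (p0=11, p1=0, p2=3, p3=1, p4=2, p5=4, p6=0)

(p0=11, p1=0, p2=3, p3=1, p4=2, p5=4, p6=0)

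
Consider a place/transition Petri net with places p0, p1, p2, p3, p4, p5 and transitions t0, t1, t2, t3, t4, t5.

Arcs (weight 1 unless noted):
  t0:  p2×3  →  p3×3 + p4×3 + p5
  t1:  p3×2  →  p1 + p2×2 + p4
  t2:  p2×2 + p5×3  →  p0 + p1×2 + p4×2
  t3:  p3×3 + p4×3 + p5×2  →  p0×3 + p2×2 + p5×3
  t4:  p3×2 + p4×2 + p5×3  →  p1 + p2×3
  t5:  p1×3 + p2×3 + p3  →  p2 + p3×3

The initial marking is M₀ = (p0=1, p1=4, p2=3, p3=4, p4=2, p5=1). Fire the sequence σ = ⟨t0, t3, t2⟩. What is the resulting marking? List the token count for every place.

step 1: fire t0:  (p0=1, p1=4, p2=3, p3=4, p4=2, p5=1) → (p0=1, p1=4, p2=0, p3=7, p4=5, p5=2)
step 2: fire t3:  (p0=1, p1=4, p2=0, p3=7, p4=5, p5=2) → (p0=4, p1=4, p2=2, p3=4, p4=2, p5=3)
step 3: fire t2:  (p0=4, p1=4, p2=2, p3=4, p4=2, p5=3) → (p0=5, p1=6, p2=0, p3=4, p4=4, p5=0)

(p0=5, p1=6, p2=0, p3=4, p4=4, p5=0)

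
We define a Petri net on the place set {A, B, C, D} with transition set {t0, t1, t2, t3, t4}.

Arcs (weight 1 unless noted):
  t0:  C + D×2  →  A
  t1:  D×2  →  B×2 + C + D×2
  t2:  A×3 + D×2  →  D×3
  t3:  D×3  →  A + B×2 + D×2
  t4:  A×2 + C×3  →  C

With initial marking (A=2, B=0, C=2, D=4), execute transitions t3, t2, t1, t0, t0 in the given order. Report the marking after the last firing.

step 1: fire t3:  (A=2, B=0, C=2, D=4) → (A=3, B=2, C=2, D=3)
step 2: fire t2:  (A=3, B=2, C=2, D=3) → (A=0, B=2, C=2, D=4)
step 3: fire t1:  (A=0, B=2, C=2, D=4) → (A=0, B=4, C=3, D=4)
step 4: fire t0:  (A=0, B=4, C=3, D=4) → (A=1, B=4, C=2, D=2)
step 5: fire t0:  (A=1, B=4, C=2, D=2) → (A=2, B=4, C=1, D=0)

(A=2, B=4, C=1, D=0)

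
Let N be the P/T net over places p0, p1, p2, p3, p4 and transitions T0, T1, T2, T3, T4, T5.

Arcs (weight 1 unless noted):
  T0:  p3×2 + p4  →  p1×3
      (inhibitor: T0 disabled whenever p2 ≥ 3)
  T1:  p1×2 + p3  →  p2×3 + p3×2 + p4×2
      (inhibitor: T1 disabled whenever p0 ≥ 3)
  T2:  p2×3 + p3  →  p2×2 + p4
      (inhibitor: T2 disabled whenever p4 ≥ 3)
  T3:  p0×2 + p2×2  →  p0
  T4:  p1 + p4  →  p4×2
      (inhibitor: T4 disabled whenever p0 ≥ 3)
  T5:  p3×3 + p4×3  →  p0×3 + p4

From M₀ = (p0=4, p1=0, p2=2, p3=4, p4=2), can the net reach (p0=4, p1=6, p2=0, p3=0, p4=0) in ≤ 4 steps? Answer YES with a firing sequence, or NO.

depth 0: 1 marking
depth 1: 3 markings reached so far
depth 2: 5 markings reached so far
depth 3: 6 markings reached so far
depth 4: 6 markings reached so far
(frontier empty at depth 4; search complete)
target is not among the 6 markings reachable within 4 steps

NO — not reachable within 4 firings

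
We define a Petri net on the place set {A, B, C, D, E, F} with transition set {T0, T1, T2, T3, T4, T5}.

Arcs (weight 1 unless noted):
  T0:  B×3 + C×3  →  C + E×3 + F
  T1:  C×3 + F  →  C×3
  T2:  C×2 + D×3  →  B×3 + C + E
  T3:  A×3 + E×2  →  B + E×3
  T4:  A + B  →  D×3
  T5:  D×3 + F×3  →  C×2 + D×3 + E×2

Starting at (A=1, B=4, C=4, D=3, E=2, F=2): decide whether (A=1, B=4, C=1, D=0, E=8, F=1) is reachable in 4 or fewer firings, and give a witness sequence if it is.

depth 0: 1 marking
depth 1: 5 markings reached so far
depth 2: 13 markings reached so far
depth 3: 23 markings reached so far
depth 4: 30 markings reached so far
target is not among the 30 markings reachable within 4 steps

NO — not reachable within 4 firings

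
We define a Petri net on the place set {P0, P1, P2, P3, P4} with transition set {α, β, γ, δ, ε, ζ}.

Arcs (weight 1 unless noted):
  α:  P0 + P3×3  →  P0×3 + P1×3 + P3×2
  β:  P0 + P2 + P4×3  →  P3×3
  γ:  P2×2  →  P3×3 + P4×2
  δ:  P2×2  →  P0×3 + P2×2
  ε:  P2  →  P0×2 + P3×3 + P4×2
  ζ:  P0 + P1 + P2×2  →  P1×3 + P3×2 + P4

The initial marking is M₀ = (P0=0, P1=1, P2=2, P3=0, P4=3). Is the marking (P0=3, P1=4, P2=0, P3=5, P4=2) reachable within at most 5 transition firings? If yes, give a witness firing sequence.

YES — reachable via ⟨ε, α, β⟩ (3 firings)

step 1: fire ε:  (P0=0, P1=1, P2=2, P3=0, P4=3) → (P0=2, P1=1, P2=1, P3=3, P4=5)
step 2: fire α:  (P0=2, P1=1, P2=1, P3=3, P4=5) → (P0=4, P1=4, P2=1, P3=2, P4=5)
step 3: fire β:  (P0=4, P1=4, P2=1, P3=2, P4=5) → (P0=3, P1=4, P2=0, P3=5, P4=2)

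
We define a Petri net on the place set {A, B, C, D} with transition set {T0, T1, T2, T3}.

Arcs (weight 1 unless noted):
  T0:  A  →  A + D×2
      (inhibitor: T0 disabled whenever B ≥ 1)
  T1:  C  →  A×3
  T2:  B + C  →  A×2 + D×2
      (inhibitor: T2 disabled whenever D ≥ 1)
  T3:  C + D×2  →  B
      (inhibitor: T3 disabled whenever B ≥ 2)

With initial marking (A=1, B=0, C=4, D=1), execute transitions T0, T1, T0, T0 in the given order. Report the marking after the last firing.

(A=4, B=0, C=3, D=7)

step 1: fire T0:  (A=1, B=0, C=4, D=1) → (A=1, B=0, C=4, D=3)
step 2: fire T1:  (A=1, B=0, C=4, D=3) → (A=4, B=0, C=3, D=3)
step 3: fire T0:  (A=4, B=0, C=3, D=3) → (A=4, B=0, C=3, D=5)
step 4: fire T0:  (A=4, B=0, C=3, D=5) → (A=4, B=0, C=3, D=7)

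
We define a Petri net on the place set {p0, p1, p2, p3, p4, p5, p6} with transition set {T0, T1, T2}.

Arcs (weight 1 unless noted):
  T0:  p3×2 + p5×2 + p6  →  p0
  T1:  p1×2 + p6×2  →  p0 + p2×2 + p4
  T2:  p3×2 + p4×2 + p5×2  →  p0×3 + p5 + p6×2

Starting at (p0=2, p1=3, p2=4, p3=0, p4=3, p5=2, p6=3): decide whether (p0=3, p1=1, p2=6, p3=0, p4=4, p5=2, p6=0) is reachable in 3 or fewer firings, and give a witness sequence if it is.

NO — not reachable within 3 firings

depth 0: 1 marking
depth 1: 2 markings reached so far
depth 2: 2 markings reached so far
(frontier empty at depth 2; search complete)
target is not among the 2 markings reachable within 3 steps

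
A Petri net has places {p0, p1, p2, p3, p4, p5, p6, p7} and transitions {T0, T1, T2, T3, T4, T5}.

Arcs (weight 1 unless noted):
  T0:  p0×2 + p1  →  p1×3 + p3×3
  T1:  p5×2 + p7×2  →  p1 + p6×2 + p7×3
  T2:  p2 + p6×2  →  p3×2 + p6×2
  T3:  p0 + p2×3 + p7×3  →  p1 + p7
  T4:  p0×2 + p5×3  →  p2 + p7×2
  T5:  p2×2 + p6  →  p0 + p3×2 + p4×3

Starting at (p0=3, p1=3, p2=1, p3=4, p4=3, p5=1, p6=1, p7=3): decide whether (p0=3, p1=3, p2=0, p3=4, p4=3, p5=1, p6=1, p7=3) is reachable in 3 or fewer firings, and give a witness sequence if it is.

depth 0: 1 marking
depth 1: 2 markings reached so far
depth 2: 2 markings reached so far
(frontier empty at depth 2; search complete)
target is not among the 2 markings reachable within 3 steps

NO — not reachable within 3 firings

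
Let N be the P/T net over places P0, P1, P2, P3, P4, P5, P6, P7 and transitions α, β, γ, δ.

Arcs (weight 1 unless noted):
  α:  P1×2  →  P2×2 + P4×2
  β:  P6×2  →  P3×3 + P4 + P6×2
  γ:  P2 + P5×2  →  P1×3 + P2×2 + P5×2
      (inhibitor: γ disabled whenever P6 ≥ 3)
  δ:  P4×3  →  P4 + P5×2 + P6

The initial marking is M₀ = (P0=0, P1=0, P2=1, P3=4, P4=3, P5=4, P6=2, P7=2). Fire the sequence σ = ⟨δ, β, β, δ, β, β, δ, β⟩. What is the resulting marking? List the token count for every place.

(P0=0, P1=0, P2=1, P3=19, P4=2, P5=10, P6=5, P7=2)

step 1: fire δ:  (P0=0, P1=0, P2=1, P3=4, P4=3, P5=4, P6=2, P7=2) → (P0=0, P1=0, P2=1, P3=4, P4=1, P5=6, P6=3, P7=2)
step 2: fire β:  (P0=0, P1=0, P2=1, P3=4, P4=1, P5=6, P6=3, P7=2) → (P0=0, P1=0, P2=1, P3=7, P4=2, P5=6, P6=3, P7=2)
step 3: fire β:  (P0=0, P1=0, P2=1, P3=7, P4=2, P5=6, P6=3, P7=2) → (P0=0, P1=0, P2=1, P3=10, P4=3, P5=6, P6=3, P7=2)
step 4: fire δ:  (P0=0, P1=0, P2=1, P3=10, P4=3, P5=6, P6=3, P7=2) → (P0=0, P1=0, P2=1, P3=10, P4=1, P5=8, P6=4, P7=2)
step 5: fire β:  (P0=0, P1=0, P2=1, P3=10, P4=1, P5=8, P6=4, P7=2) → (P0=0, P1=0, P2=1, P3=13, P4=2, P5=8, P6=4, P7=2)
step 6: fire β:  (P0=0, P1=0, P2=1, P3=13, P4=2, P5=8, P6=4, P7=2) → (P0=0, P1=0, P2=1, P3=16, P4=3, P5=8, P6=4, P7=2)
step 7: fire δ:  (P0=0, P1=0, P2=1, P3=16, P4=3, P5=8, P6=4, P7=2) → (P0=0, P1=0, P2=1, P3=16, P4=1, P5=10, P6=5, P7=2)
step 8: fire β:  (P0=0, P1=0, P2=1, P3=16, P4=1, P5=10, P6=5, P7=2) → (P0=0, P1=0, P2=1, P3=19, P4=2, P5=10, P6=5, P7=2)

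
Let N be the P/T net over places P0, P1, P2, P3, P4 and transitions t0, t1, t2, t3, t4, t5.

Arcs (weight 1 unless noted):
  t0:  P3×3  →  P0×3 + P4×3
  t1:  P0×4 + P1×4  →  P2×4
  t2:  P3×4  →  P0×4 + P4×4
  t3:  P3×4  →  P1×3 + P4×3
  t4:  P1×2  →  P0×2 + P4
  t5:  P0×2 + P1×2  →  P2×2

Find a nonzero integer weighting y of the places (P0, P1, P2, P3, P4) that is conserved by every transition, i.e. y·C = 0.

y = (P0:1, P1:2, P2:3, P3:3, P4:2)

Incidence matrix C (rows=places, cols=transitions):
       t0   t1   t2   t3   t4   t5
   P0   3   -4    4    0    2   -2
   P1   0   -4    0    3   -2   -2
   P2   0    4    0    0    0    2
   P3  -3    0   -4   -4    0    0
   P4   3    0    4    3    1    0

Candidate y = [1, 2, 3, 3, 2]; check y·C column-wise:
  col t0: 1·3 + 2·0 + 3·0 + 3·-3 + 2·3 = 0
  col t1: 1·-4 + 2·-4 + 3·4 + 3·0 + 2·0 = 0
  col t2: 1·4 + 2·0 + 3·0 + 3·-4 + 2·4 = 0
  col t3: 1·0 + 2·3 + 3·0 + 3·-4 + 2·3 = 0
  col t4: 1·2 + 2·-2 + 3·0 + 3·0 + 2·1 = 0
  col t5: 1·-2 + 2·-2 + 3·2 + 3·0 + 2·0 = 0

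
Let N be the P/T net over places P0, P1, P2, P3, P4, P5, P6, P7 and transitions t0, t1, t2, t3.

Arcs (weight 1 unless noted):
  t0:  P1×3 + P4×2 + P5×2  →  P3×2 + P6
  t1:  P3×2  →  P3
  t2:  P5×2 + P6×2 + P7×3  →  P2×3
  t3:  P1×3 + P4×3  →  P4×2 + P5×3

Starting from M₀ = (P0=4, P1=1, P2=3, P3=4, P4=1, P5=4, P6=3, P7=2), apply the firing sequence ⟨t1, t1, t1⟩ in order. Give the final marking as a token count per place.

(P0=4, P1=1, P2=3, P3=1, P4=1, P5=4, P6=3, P7=2)

step 1: fire t1:  (P0=4, P1=1, P2=3, P3=4, P4=1, P5=4, P6=3, P7=2) → (P0=4, P1=1, P2=3, P3=3, P4=1, P5=4, P6=3, P7=2)
step 2: fire t1:  (P0=4, P1=1, P2=3, P3=3, P4=1, P5=4, P6=3, P7=2) → (P0=4, P1=1, P2=3, P3=2, P4=1, P5=4, P6=3, P7=2)
step 3: fire t1:  (P0=4, P1=1, P2=3, P3=2, P4=1, P5=4, P6=3, P7=2) → (P0=4, P1=1, P2=3, P3=1, P4=1, P5=4, P6=3, P7=2)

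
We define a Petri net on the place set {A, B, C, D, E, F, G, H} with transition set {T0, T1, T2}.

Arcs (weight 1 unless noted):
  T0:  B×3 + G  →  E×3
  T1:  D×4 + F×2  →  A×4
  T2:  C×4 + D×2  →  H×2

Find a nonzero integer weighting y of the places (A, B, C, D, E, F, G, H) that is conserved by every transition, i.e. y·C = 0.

y = (A:2, B:0, C:-1, D:2, E:0, F:0, G:0, H:0)

Incidence matrix C (rows=places, cols=transitions):
       T0   T1   T2
    A   0    4    0
    B  -3    0    0
    C   0    0   -4
    D   0   -4   -2
    E   3    0    0
    F   0   -2    0
    G  -1    0    0
    H   0    0    2

Candidate y = [2, 0, -1, 2, 0, 0, 0, 0]; check y·C column-wise:
  col T0: 2·0 + 0·-3 + -1·0 + 2·0 + 0·3 + 0·-1 = 0
  col T1: 2·4 + -1·0 + 2·-4 + 0·-2 = 0
  col T2: 2·0 + -1·-4 + 2·-2 + 0·2 = 0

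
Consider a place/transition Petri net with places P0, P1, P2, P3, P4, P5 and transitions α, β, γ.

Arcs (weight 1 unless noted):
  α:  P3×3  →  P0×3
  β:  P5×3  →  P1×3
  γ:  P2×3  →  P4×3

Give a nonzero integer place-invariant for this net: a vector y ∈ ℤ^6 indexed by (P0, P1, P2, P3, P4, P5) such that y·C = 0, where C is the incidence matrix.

y = (P0:1, P1:0, P2:0, P3:1, P4:0, P5:0)

Incidence matrix C (rows=places, cols=transitions):
        α    β    γ
   P0   3    0    0
   P1   0    3    0
   P2   0    0   -3
   P3  -3    0    0
   P4   0    0    3
   P5   0   -3    0

Candidate y = [1, 0, 0, 1, 0, 0]; check y·C column-wise:
  col α: 1·3 + 1·-3 = 0
  col β: 1·0 + 0·3 + 1·0 + 0·-3 = 0
  col γ: 1·0 + 0·-3 + 1·0 + 0·3 = 0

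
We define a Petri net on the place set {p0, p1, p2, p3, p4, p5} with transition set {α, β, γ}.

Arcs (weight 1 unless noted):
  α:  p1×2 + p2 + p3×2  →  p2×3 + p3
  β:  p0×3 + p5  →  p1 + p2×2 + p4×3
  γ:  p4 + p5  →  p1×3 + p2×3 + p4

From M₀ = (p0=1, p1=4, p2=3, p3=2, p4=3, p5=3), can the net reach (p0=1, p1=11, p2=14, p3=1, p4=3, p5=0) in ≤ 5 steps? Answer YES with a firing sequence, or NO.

YES — reachable via ⟨α, γ, γ, γ⟩ (4 firings)

step 1: fire α:  (p0=1, p1=4, p2=3, p3=2, p4=3, p5=3) → (p0=1, p1=2, p2=5, p3=1, p4=3, p5=3)
step 2: fire γ:  (p0=1, p1=2, p2=5, p3=1, p4=3, p5=3) → (p0=1, p1=5, p2=8, p3=1, p4=3, p5=2)
step 3: fire γ:  (p0=1, p1=5, p2=8, p3=1, p4=3, p5=2) → (p0=1, p1=8, p2=11, p3=1, p4=3, p5=1)
step 4: fire γ:  (p0=1, p1=8, p2=11, p3=1, p4=3, p5=1) → (p0=1, p1=11, p2=14, p3=1, p4=3, p5=0)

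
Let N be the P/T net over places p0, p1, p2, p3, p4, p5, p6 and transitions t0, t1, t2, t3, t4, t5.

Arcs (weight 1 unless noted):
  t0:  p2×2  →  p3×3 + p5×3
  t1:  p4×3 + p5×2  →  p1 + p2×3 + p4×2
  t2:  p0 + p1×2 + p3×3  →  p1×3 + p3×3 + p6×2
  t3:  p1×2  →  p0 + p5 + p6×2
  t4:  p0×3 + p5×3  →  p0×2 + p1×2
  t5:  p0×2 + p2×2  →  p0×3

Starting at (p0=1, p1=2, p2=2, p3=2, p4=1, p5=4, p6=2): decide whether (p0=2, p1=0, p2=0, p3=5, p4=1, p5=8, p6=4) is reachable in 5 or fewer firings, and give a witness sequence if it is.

step 1: fire t0:  (p0=1, p1=2, p2=2, p3=2, p4=1, p5=4, p6=2) → (p0=1, p1=2, p2=0, p3=5, p4=1, p5=7, p6=2)
step 2: fire t3:  (p0=1, p1=2, p2=0, p3=5, p4=1, p5=7, p6=2) → (p0=2, p1=0, p2=0, p3=5, p4=1, p5=8, p6=4)

YES — reachable via ⟨t0, t3⟩ (2 firings)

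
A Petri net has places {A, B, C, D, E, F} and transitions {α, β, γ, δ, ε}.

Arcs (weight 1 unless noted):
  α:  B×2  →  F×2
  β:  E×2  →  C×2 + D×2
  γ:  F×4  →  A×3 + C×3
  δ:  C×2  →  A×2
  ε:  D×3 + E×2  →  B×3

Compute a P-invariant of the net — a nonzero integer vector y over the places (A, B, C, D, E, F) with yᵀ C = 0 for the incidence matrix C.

Incidence matrix C (rows=places, cols=transitions):
        α    β    γ    δ    ε
    A   0    0    3    2    0
    B  -2    0    0    0    3
    C   0    2    3   -2    0
    D   0    2    0    0   -3
    E   0   -2    0    0   -2
    F   2    0   -4    0    0

Candidate y = [2, 3, 2, 1, 3, 3]; check y·C column-wise:
  col α: 2·0 + 3·-2 + 2·0 + 1·0 + 3·0 + 3·2 = 0
  col β: 2·0 + 3·0 + 2·2 + 1·2 + 3·-2 + 3·0 = 0
  col γ: 2·3 + 3·0 + 2·3 + 1·0 + 3·0 + 3·-4 = 0
  col δ: 2·2 + 3·0 + 2·-2 + 1·0 + 3·0 + 3·0 = 0
  col ε: 2·0 + 3·3 + 2·0 + 1·-3 + 3·-2 + 3·0 = 0

y = (A:2, B:3, C:2, D:1, E:3, F:3)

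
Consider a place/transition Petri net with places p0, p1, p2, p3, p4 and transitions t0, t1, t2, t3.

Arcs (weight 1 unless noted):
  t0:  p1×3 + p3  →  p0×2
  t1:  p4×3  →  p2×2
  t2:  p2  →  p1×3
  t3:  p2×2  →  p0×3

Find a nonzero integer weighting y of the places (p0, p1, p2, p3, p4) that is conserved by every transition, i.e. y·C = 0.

y = (p0:2, p1:1, p2:3, p3:1, p4:2)

Incidence matrix C (rows=places, cols=transitions):
       t0   t1   t2   t3
   p0   2    0    0    3
   p1  -3    0    3    0
   p2   0    2   -1   -2
   p3  -1    0    0    0
   p4   0   -3    0    0

Candidate y = [2, 1, 3, 1, 2]; check y·C column-wise:
  col t0: 2·2 + 1·-3 + 3·0 + 1·-1 + 2·0 = 0
  col t1: 2·0 + 1·0 + 3·2 + 1·0 + 2·-3 = 0
  col t2: 2·0 + 1·3 + 3·-1 + 1·0 + 2·0 = 0
  col t3: 2·3 + 1·0 + 3·-2 + 1·0 + 2·0 = 0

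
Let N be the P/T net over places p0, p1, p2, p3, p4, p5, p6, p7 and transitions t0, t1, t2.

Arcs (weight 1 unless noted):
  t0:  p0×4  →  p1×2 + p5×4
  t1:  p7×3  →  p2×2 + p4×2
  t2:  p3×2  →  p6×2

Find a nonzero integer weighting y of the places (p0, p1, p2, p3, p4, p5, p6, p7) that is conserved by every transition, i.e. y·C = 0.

Incidence matrix C (rows=places, cols=transitions):
       t0   t1   t2
   p0  -4    0    0
   p1   2    0    0
   p2   0    2    0
   p3   0    0   -2
   p4   0    2    0
   p5   4    0    0
   p6   0    0    2
   p7   0   -3    0

Candidate y = [1, 2, 0, 0, 0, 0, 0, 0]; check y·C column-wise:
  col t0: 1·-4 + 2·2 + 0·4 = 0
  col t1: 1·0 + 2·0 + 0·2 + 0·2 + 0·-3 = 0
  col t2: 1·0 + 2·0 + 0·-2 + 0·2 = 0

y = (p0:1, p1:2, p2:0, p3:0, p4:0, p5:0, p6:0, p7:0)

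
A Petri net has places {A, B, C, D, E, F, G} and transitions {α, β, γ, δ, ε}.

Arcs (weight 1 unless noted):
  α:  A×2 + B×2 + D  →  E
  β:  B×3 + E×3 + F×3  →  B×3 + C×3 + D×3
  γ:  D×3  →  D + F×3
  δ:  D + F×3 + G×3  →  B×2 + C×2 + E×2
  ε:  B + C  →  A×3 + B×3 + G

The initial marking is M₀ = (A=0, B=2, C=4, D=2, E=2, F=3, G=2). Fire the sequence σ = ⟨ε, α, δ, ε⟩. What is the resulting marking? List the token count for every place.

(A=4, B=6, C=4, D=0, E=5, F=0, G=1)

step 1: fire ε:  (A=0, B=2, C=4, D=2, E=2, F=3, G=2) → (A=3, B=4, C=3, D=2, E=2, F=3, G=3)
step 2: fire α:  (A=3, B=4, C=3, D=2, E=2, F=3, G=3) → (A=1, B=2, C=3, D=1, E=3, F=3, G=3)
step 3: fire δ:  (A=1, B=2, C=3, D=1, E=3, F=3, G=3) → (A=1, B=4, C=5, D=0, E=5, F=0, G=0)
step 4: fire ε:  (A=1, B=4, C=5, D=0, E=5, F=0, G=0) → (A=4, B=6, C=4, D=0, E=5, F=0, G=1)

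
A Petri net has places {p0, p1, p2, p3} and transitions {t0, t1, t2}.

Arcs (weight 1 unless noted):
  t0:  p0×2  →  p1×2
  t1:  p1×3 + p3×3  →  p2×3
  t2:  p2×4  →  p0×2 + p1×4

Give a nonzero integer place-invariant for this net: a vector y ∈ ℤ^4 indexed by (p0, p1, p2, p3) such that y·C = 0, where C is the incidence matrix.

y = (p0:2, p1:2, p2:3, p3:1)

Incidence matrix C (rows=places, cols=transitions):
       t0   t1   t2
   p0  -2    0    2
   p1   2   -3    4
   p2   0    3   -4
   p3   0   -3    0

Candidate y = [2, 2, 3, 1]; check y·C column-wise:
  col t0: 2·-2 + 2·2 + 3·0 + 1·0 = 0
  col t1: 2·0 + 2·-3 + 3·3 + 1·-3 = 0
  col t2: 2·2 + 2·4 + 3·-4 + 1·0 = 0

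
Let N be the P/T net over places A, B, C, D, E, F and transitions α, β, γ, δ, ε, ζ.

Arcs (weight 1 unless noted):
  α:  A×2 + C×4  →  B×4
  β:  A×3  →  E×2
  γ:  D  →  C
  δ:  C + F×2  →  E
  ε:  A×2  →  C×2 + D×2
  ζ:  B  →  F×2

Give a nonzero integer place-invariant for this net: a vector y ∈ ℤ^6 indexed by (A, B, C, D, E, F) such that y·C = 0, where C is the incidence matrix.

Incidence matrix C (rows=places, cols=transitions):
        α    β    γ    δ    ε    ζ
    A  -2   -3    0    0   -2    0
    B   4    0    0    0    0   -1
    C  -4    0    1   -1    2    0
    D   0    0   -1    0    2    0
    E   0    2    0    1    0    0
    F   0    0    0   -2    0    2

Candidate y = [2, 2, 1, 1, 3, 1]; check y·C column-wise:
  col α: 2·-2 + 2·4 + 1·-4 + 1·0 + 3·0 + 1·0 = 0
  col β: 2·-3 + 2·0 + 1·0 + 1·0 + 3·2 + 1·0 = 0
  col γ: 2·0 + 2·0 + 1·1 + 1·-1 + 3·0 + 1·0 = 0
  col δ: 2·0 + 2·0 + 1·-1 + 1·0 + 3·1 + 1·-2 = 0
  col ε: 2·-2 + 2·0 + 1·2 + 1·2 + 3·0 + 1·0 = 0
  col ζ: 2·0 + 2·-1 + 1·0 + 1·0 + 3·0 + 1·2 = 0

y = (A:2, B:2, C:1, D:1, E:3, F:1)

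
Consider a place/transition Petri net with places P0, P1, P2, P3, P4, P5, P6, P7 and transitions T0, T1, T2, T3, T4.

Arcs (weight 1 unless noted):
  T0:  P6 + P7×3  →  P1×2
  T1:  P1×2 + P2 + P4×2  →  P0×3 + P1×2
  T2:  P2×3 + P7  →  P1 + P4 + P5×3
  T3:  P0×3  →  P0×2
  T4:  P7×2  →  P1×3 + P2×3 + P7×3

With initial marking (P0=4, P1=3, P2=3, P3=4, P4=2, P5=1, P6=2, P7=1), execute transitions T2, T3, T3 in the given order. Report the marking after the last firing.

step 1: fire T2:  (P0=4, P1=3, P2=3, P3=4, P4=2, P5=1, P6=2, P7=1) → (P0=4, P1=4, P2=0, P3=4, P4=3, P5=4, P6=2, P7=0)
step 2: fire T3:  (P0=4, P1=4, P2=0, P3=4, P4=3, P5=4, P6=2, P7=0) → (P0=3, P1=4, P2=0, P3=4, P4=3, P5=4, P6=2, P7=0)
step 3: fire T3:  (P0=3, P1=4, P2=0, P3=4, P4=3, P5=4, P6=2, P7=0) → (P0=2, P1=4, P2=0, P3=4, P4=3, P5=4, P6=2, P7=0)

(P0=2, P1=4, P2=0, P3=4, P4=3, P5=4, P6=2, P7=0)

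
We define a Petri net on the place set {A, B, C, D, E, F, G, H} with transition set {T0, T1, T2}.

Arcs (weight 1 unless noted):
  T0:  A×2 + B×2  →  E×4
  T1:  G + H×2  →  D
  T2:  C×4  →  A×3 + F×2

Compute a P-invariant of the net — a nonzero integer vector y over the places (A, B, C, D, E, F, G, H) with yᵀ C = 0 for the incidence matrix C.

Incidence matrix C (rows=places, cols=transitions):
       T0   T1   T2
    A  -2    0    3
    B  -2    0    0
    C   0    0   -4
    D   0    1    0
    E   4    0    0
    F   0    0    2
    G   0   -1    0
    H   0   -2    0

Candidate y = [4, -4, 3, 0, 0, 0, 0, 0]; check y·C column-wise:
  col T0: 4·-2 + -4·-2 + 3·0 + 0·4 = 0
  col T1: 4·0 + -4·0 + 3·0 + 0·1 + 0·-1 + 0·-2 = 0
  col T2: 4·3 + -4·0 + 3·-4 + 0·2 = 0

y = (A:4, B:-4, C:3, D:0, E:0, F:0, G:0, H:0)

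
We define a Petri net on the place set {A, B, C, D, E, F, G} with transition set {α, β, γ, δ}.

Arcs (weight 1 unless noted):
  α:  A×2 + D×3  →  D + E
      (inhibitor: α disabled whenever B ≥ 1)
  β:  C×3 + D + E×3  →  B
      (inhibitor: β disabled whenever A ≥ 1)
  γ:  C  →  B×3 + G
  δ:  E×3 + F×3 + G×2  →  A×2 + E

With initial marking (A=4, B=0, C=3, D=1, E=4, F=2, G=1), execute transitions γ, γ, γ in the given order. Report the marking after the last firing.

(A=4, B=9, C=0, D=1, E=4, F=2, G=4)

step 1: fire γ:  (A=4, B=0, C=3, D=1, E=4, F=2, G=1) → (A=4, B=3, C=2, D=1, E=4, F=2, G=2)
step 2: fire γ:  (A=4, B=3, C=2, D=1, E=4, F=2, G=2) → (A=4, B=6, C=1, D=1, E=4, F=2, G=3)
step 3: fire γ:  (A=4, B=6, C=1, D=1, E=4, F=2, G=3) → (A=4, B=9, C=0, D=1, E=4, F=2, G=4)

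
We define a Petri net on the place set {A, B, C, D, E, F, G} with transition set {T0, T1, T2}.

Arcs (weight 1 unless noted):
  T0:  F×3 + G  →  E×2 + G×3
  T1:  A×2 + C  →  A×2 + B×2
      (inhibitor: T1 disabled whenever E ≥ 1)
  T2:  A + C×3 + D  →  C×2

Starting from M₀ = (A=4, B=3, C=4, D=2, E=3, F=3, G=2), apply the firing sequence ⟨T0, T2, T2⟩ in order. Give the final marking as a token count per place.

(A=2, B=3, C=2, D=0, E=5, F=0, G=4)

step 1: fire T0:  (A=4, B=3, C=4, D=2, E=3, F=3, G=2) → (A=4, B=3, C=4, D=2, E=5, F=0, G=4)
step 2: fire T2:  (A=4, B=3, C=4, D=2, E=5, F=0, G=4) → (A=3, B=3, C=3, D=1, E=5, F=0, G=4)
step 3: fire T2:  (A=3, B=3, C=3, D=1, E=5, F=0, G=4) → (A=2, B=3, C=2, D=0, E=5, F=0, G=4)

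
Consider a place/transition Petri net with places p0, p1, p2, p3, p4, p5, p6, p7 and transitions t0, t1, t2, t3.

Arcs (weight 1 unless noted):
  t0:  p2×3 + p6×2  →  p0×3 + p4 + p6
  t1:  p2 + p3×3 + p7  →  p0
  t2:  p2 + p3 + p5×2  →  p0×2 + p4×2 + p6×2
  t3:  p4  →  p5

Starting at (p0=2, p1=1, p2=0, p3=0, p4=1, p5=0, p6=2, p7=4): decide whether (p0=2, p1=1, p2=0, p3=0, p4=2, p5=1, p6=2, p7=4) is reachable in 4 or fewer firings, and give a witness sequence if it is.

NO — not reachable within 4 firings

depth 0: 1 marking
depth 1: 2 markings reached so far
depth 2: 2 markings reached so far
(frontier empty at depth 2; search complete)
target is not among the 2 markings reachable within 4 steps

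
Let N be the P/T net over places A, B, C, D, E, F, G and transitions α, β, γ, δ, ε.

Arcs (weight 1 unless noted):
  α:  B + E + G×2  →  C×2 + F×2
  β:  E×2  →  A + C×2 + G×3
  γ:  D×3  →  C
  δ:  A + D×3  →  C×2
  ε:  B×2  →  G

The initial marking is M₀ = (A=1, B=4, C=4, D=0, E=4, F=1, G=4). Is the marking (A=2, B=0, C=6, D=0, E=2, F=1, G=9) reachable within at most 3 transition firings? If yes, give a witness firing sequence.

step 1: fire β:  (A=1, B=4, C=4, D=0, E=4, F=1, G=4) → (A=2, B=4, C=6, D=0, E=2, F=1, G=7)
step 2: fire ε:  (A=2, B=4, C=6, D=0, E=2, F=1, G=7) → (A=2, B=2, C=6, D=0, E=2, F=1, G=8)
step 3: fire ε:  (A=2, B=2, C=6, D=0, E=2, F=1, G=8) → (A=2, B=0, C=6, D=0, E=2, F=1, G=9)

YES — reachable via ⟨β, ε, ε⟩ (3 firings)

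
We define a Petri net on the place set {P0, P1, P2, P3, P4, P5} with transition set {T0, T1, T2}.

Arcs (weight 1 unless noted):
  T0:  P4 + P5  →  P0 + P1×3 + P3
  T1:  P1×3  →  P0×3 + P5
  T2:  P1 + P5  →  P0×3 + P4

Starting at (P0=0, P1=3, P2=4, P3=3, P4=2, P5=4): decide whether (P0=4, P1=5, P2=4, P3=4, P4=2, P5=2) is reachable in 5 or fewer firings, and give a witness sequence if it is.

YES — reachable via ⟨T0, T2⟩ (2 firings)

step 1: fire T0:  (P0=0, P1=3, P2=4, P3=3, P4=2, P5=4) → (P0=1, P1=6, P2=4, P3=4, P4=1, P5=3)
step 2: fire T2:  (P0=1, P1=6, P2=4, P3=4, P4=1, P5=3) → (P0=4, P1=5, P2=4, P3=4, P4=2, P5=2)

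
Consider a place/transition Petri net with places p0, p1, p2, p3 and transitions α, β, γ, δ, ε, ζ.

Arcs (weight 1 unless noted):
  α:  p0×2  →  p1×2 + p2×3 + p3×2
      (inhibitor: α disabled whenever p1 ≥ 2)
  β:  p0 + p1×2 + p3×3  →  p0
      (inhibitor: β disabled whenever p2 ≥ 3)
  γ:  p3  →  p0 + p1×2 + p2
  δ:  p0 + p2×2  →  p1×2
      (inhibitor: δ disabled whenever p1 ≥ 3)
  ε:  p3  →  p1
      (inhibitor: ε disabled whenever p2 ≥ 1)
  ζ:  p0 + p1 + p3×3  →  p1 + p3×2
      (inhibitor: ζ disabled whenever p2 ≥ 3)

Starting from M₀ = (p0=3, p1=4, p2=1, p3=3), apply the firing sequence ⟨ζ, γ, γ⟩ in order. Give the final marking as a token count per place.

step 1: fire ζ:  (p0=3, p1=4, p2=1, p3=3) → (p0=2, p1=4, p2=1, p3=2)
step 2: fire γ:  (p0=2, p1=4, p2=1, p3=2) → (p0=3, p1=6, p2=2, p3=1)
step 3: fire γ:  (p0=3, p1=6, p2=2, p3=1) → (p0=4, p1=8, p2=3, p3=0)

(p0=4, p1=8, p2=3, p3=0)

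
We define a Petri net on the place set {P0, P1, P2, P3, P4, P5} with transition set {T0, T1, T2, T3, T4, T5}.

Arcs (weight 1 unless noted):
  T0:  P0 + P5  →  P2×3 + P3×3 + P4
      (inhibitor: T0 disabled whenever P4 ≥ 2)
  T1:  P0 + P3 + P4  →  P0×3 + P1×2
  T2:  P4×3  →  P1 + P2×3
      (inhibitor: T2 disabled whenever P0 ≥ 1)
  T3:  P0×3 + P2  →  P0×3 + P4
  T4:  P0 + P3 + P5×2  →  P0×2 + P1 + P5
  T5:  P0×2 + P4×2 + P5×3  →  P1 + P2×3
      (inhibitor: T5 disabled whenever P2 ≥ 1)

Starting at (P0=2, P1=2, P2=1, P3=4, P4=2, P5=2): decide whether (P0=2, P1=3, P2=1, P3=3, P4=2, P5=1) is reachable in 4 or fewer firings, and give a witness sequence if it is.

NO — not reachable within 4 firings

depth 0: 1 marking
depth 1: 3 markings reached so far
depth 2: 8 markings reached so far
depth 3: 14 markings reached so far
depth 4: 22 markings reached so far
target is not among the 22 markings reachable within 4 steps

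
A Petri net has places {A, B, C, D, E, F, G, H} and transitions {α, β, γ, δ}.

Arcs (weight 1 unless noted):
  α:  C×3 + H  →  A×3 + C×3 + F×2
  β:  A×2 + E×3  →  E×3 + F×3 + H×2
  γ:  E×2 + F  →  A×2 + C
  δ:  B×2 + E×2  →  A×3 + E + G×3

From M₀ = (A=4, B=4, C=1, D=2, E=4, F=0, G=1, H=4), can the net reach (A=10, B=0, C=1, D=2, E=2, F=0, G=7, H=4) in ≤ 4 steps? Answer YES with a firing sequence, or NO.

YES — reachable via ⟨δ, δ⟩ (2 firings)

step 1: fire δ:  (A=4, B=4, C=1, D=2, E=4, F=0, G=1, H=4) → (A=7, B=2, C=1, D=2, E=3, F=0, G=4, H=4)
step 2: fire δ:  (A=7, B=2, C=1, D=2, E=3, F=0, G=4, H=4) → (A=10, B=0, C=1, D=2, E=2, F=0, G=7, H=4)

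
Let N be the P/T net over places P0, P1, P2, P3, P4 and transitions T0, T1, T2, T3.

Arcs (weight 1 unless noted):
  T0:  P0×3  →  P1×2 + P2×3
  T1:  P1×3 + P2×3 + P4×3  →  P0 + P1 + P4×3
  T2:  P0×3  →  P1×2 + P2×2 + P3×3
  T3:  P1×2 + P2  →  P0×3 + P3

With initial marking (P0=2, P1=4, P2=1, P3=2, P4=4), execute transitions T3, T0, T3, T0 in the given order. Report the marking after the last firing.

step 1: fire T3:  (P0=2, P1=4, P2=1, P3=2, P4=4) → (P0=5, P1=2, P2=0, P3=3, P4=4)
step 2: fire T0:  (P0=5, P1=2, P2=0, P3=3, P4=4) → (P0=2, P1=4, P2=3, P3=3, P4=4)
step 3: fire T3:  (P0=2, P1=4, P2=3, P3=3, P4=4) → (P0=5, P1=2, P2=2, P3=4, P4=4)
step 4: fire T0:  (P0=5, P1=2, P2=2, P3=4, P4=4) → (P0=2, P1=4, P2=5, P3=4, P4=4)

(P0=2, P1=4, P2=5, P3=4, P4=4)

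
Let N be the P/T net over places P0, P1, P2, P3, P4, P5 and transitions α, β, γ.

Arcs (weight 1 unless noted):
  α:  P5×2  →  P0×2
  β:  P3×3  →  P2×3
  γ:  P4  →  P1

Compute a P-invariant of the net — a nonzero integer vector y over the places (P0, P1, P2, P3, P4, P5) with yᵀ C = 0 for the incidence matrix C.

y = (P0:0, P1:0, P2:1, P3:1, P4:0, P5:0)

Incidence matrix C (rows=places, cols=transitions):
        α    β    γ
   P0   2    0    0
   P1   0    0    1
   P2   0    3    0
   P3   0   -3    0
   P4   0    0   -1
   P5  -2    0    0

Candidate y = [0, 0, 1, 1, 0, 0]; check y·C column-wise:
  col α: 0·2 + 1·0 + 1·0 + 0·-2 = 0
  col β: 1·3 + 1·-3 = 0
  col γ: 0·1 + 1·0 + 1·0 + 0·-1 = 0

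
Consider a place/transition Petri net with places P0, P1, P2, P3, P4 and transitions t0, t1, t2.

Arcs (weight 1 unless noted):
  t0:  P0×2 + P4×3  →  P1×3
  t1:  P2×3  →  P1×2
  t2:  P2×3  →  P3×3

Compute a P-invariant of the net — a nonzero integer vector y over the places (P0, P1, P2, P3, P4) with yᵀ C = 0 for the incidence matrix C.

y = (P0:9, P1:6, P2:4, P3:4, P4:0)

Incidence matrix C (rows=places, cols=transitions):
       t0   t1   t2
   P0  -2    0    0
   P1   3    2    0
   P2   0   -3   -3
   P3   0    0    3
   P4  -3    0    0

Candidate y = [9, 6, 4, 4, 0]; check y·C column-wise:
  col t0: 9·-2 + 6·3 + 4·0 + 4·0 + 0·-3 = 0
  col t1: 9·0 + 6·2 + 4·-3 + 4·0 = 0
  col t2: 9·0 + 6·0 + 4·-3 + 4·3 = 0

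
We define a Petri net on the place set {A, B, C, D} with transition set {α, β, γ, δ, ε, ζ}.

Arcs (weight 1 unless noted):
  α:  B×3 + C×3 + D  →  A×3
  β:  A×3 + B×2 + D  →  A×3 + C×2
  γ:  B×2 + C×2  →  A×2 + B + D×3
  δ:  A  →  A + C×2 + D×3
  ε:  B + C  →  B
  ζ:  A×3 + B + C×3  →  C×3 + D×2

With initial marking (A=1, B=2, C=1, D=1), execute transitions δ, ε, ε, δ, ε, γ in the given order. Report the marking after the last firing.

step 1: fire δ:  (A=1, B=2, C=1, D=1) → (A=1, B=2, C=3, D=4)
step 2: fire ε:  (A=1, B=2, C=3, D=4) → (A=1, B=2, C=2, D=4)
step 3: fire ε:  (A=1, B=2, C=2, D=4) → (A=1, B=2, C=1, D=4)
step 4: fire δ:  (A=1, B=2, C=1, D=4) → (A=1, B=2, C=3, D=7)
step 5: fire ε:  (A=1, B=2, C=3, D=7) → (A=1, B=2, C=2, D=7)
step 6: fire γ:  (A=1, B=2, C=2, D=7) → (A=3, B=1, C=0, D=10)

(A=3, B=1, C=0, D=10)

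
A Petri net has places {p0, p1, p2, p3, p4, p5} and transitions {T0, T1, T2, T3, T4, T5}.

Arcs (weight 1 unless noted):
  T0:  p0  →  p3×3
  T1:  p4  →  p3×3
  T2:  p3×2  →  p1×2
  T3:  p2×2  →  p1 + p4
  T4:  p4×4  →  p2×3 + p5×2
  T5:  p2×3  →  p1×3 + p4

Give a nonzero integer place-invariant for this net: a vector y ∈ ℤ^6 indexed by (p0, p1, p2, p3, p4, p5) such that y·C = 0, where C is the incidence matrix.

Incidence matrix C (rows=places, cols=transitions):
       T0   T1   T2   T3   T4   T5
   p0  -1    0    0    0    0    0
   p1   0    0    2    1    0    3
   p2   0    0    0   -2    3   -3
   p3   3    3   -2    0    0    0
   p4   0   -1    0    1   -4    1
   p5   0    0    0    0    2    0

Candidate y = [3, 1, 2, 1, 3, 3]; check y·C column-wise:
  col T0: 3·-1 + 1·0 + 2·0 + 1·3 + 3·0 + 3·0 = 0
  col T1: 3·0 + 1·0 + 2·0 + 1·3 + 3·-1 + 3·0 = 0
  col T2: 3·0 + 1·2 + 2·0 + 1·-2 + 3·0 + 3·0 = 0
  col T3: 3·0 + 1·1 + 2·-2 + 1·0 + 3·1 + 3·0 = 0
  col T4: 3·0 + 1·0 + 2·3 + 1·0 + 3·-4 + 3·2 = 0
  col T5: 3·0 + 1·3 + 2·-3 + 1·0 + 3·1 + 3·0 = 0

y = (p0:3, p1:1, p2:2, p3:1, p4:3, p5:3)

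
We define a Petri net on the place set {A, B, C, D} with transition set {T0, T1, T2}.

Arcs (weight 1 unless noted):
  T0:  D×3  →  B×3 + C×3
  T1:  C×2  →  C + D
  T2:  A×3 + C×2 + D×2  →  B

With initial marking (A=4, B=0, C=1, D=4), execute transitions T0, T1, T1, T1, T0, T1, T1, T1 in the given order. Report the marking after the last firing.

step 1: fire T0:  (A=4, B=0, C=1, D=4) → (A=4, B=3, C=4, D=1)
step 2: fire T1:  (A=4, B=3, C=4, D=1) → (A=4, B=3, C=3, D=2)
step 3: fire T1:  (A=4, B=3, C=3, D=2) → (A=4, B=3, C=2, D=3)
step 4: fire T1:  (A=4, B=3, C=2, D=3) → (A=4, B=3, C=1, D=4)
step 5: fire T0:  (A=4, B=3, C=1, D=4) → (A=4, B=6, C=4, D=1)
step 6: fire T1:  (A=4, B=6, C=4, D=1) → (A=4, B=6, C=3, D=2)
step 7: fire T1:  (A=4, B=6, C=3, D=2) → (A=4, B=6, C=2, D=3)
step 8: fire T1:  (A=4, B=6, C=2, D=3) → (A=4, B=6, C=1, D=4)

(A=4, B=6, C=1, D=4)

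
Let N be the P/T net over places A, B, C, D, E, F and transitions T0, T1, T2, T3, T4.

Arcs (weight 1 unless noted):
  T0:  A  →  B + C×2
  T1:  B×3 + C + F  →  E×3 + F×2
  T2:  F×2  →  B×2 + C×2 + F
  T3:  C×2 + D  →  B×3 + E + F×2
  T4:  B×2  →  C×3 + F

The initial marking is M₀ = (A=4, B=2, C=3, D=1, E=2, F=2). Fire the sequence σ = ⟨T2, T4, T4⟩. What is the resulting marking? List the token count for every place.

step 1: fire T2:  (A=4, B=2, C=3, D=1, E=2, F=2) → (A=4, B=4, C=5, D=1, E=2, F=1)
step 2: fire T4:  (A=4, B=4, C=5, D=1, E=2, F=1) → (A=4, B=2, C=8, D=1, E=2, F=2)
step 3: fire T4:  (A=4, B=2, C=8, D=1, E=2, F=2) → (A=4, B=0, C=11, D=1, E=2, F=3)

(A=4, B=0, C=11, D=1, E=2, F=3)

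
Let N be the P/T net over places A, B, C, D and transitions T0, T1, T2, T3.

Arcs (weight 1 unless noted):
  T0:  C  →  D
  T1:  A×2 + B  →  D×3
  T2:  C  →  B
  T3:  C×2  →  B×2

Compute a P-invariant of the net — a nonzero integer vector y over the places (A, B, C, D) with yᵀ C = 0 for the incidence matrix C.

y = (A:1, B:1, C:1, D:1)

Incidence matrix C (rows=places, cols=transitions):
       T0   T1   T2   T3
    A   0   -2    0    0
    B   0   -1    1    2
    C  -1    0   -1   -2
    D   1    3    0    0

Candidate y = [1, 1, 1, 1]; check y·C column-wise:
  col T0: 1·0 + 1·0 + 1·-1 + 1·1 = 0
  col T1: 1·-2 + 1·-1 + 1·0 + 1·3 = 0
  col T2: 1·0 + 1·1 + 1·-1 + 1·0 = 0
  col T3: 1·0 + 1·2 + 1·-2 + 1·0 = 0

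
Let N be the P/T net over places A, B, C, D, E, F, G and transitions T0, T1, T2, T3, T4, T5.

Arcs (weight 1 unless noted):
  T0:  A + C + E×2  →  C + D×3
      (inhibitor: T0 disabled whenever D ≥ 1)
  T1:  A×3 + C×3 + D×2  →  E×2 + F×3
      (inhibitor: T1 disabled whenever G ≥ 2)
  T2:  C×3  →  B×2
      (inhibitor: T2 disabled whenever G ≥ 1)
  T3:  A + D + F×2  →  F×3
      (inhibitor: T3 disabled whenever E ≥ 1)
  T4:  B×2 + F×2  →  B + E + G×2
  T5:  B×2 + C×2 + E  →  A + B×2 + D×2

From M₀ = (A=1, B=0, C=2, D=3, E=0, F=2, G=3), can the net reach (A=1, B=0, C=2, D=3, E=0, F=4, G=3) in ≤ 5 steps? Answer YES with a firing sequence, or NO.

depth 0: 1 marking
depth 1: 2 markings reached so far
depth 2: 2 markings reached so far
(frontier empty at depth 2; search complete)
target is not among the 2 markings reachable within 5 steps

NO — not reachable within 5 firings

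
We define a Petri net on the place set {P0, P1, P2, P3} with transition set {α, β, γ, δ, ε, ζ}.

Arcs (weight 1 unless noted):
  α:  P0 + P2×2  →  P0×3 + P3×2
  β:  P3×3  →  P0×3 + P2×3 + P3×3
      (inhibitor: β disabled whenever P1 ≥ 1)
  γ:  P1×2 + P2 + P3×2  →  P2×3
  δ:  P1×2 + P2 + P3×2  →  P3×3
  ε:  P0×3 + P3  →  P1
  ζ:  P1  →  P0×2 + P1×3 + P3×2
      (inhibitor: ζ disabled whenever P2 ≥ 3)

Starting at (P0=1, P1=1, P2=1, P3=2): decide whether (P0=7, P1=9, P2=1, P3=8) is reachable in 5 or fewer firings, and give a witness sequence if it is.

NO — not reachable within 5 firings

depth 0: 1 marking
depth 1: 2 markings reached so far
depth 2: 6 markings reached so far
depth 3: 13 markings reached so far
depth 4: 23 markings reached so far
depth 5: 40 markings reached so far
target is not among the 40 markings reachable within 5 steps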